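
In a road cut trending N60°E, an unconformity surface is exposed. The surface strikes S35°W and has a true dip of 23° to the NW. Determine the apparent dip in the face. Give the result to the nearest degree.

Angle between strike (S35°W) and section (N60°E): β = 25°.
tan α = tan 23° × sin 25° = 0.4245 × 0.4226 = 0.1794
α = arctan(0.1794) = 10.17°

10°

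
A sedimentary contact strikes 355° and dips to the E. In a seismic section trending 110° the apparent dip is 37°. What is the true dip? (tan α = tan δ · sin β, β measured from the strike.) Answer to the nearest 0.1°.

39.7°

β = acute angle between strike 355° and section 110° = 65°.
tan δ = tan α / sin β = tan 37° / sin 65° = 0.7536 / 0.9063 = 0.8315
δ = arctan(0.8315) = 39.74°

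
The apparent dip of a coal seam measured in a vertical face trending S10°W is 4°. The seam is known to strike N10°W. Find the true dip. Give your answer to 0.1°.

The section is 20° from the strike.
tan(true dip) = tan 4° / sin 20° = 0.2045
true dip = arctan 0.2045 = 11.56°

11.6°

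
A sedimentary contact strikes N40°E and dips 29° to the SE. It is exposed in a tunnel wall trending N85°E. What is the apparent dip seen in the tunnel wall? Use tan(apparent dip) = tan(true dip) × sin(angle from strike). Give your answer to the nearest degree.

The strike is N40°E and the section trends N85°E; the acute angle between them is β = 45°.
tan(apparent dip) = tan 29° · sin 45° = 0.3920
apparent dip = arctan 0.3920 = 21.40°

21°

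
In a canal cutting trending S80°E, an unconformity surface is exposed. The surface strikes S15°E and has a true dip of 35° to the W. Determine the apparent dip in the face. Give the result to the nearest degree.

32°

The section lies 65° from the strike.
tan(apparent dip) = tan 35° · sin 65° = 0.6346
α = arctan(0.6346) = 32.40°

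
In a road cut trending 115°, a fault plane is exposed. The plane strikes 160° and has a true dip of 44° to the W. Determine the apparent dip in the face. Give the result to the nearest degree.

The strike is 160° and the section trends 115°; the acute angle between them is β = 45°.
tan(apparent dip) = tan 44° · sin 45° = 0.6828
apparent dip = arctan 0.6828 = 34.33°

34°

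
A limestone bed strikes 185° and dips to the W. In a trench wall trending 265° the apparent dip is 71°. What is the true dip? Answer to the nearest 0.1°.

71.3°

β = acute angle between strike 185° and section 265° = 80°.
tan(true dip) = tan 71° / sin 80° = 2.9490
true dip = arctan 2.9490 = 71.27°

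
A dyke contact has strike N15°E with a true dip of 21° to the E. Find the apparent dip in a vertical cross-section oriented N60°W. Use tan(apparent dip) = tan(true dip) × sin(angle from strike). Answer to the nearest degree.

The section lies 75° from the strike.
tan(apparent dip) = tan 21° · sin 75° = 0.3708
α = arctan(0.3708) = 20.34°

20°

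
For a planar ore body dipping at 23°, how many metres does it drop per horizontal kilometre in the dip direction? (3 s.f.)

drop per km = 1000 × tan 23° = 1000 × 0.4245

424 m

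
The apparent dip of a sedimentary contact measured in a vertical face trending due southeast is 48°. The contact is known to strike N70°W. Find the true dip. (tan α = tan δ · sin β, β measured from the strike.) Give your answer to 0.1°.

The section is 25° from the strike.
tan(true dip) = tan 48° / sin 25° = 2.6279
true dip = arctan 2.6279 = 69.17°

69.2°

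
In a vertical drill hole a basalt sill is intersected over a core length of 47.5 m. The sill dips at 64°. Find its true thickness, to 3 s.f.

20.8 m

True thickness t = h · cos(dip) = 47.5 × cos 64°
t = 47.5 × 0.4384 = 20.823 m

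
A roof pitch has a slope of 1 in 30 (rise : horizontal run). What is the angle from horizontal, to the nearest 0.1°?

1.9°

tan θ = 1/30 = 0.0333
θ = arctan(0.0333) = 1.91°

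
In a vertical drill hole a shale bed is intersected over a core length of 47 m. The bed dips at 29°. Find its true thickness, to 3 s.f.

41.1 m

True thickness t = h · cos(dip) = 47 × cos 29°
t = 47 × 0.8746 = 41.107 m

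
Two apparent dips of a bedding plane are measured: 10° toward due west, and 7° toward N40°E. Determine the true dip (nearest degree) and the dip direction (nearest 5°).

The two traces are lines in the plane: v₁ = (sin 270°·cos 10°, cos 270°·cos 10°, −sin 10°), v₂ = (sin 40°·cos 7°, cos 40°·cos 7°, −sin 7°).
n = v₁ × v₂ = (-0.132, 0.231, 0.749) (taken with n_z > 0).
Dip δ = arctan(|n_h|/n_z) = arctan(0.266/0.749) = 19.6°.
The horizontal component of n points toward azimuth atan2(n_x, n_y) = 330°, the dip direction.

true dip 20°, dip direction 330°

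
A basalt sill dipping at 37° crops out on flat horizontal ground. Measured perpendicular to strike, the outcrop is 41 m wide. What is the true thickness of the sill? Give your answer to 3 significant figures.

24.7 m

True thickness t = w · sin(dip) = 41 × sin 37°
t = 41 × 0.6018 = 24.674 m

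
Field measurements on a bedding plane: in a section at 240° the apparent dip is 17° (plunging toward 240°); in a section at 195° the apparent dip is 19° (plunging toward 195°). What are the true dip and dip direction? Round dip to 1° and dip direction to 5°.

Each apparent-dip line lies in the plane. As unit vectors (x east, y north, z up), v₁ plunges 17°→240° and v₂ plunges 19°→195°.
n = v₁ × v₂ = (-0.111, -0.198, 0.639) (taken with n_z > 0).
True dip = arccos(n_z / |n|) = arccos(0.9423) = 19.6°.
Dip direction = atan2(-0.111, -0.198) = 209° (azimuth of n's horizontal projection).

true dip 20°, dip direction 210°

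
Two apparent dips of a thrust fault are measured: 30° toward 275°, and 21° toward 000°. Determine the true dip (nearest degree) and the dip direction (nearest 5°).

true dip 34°, dip direction 305°

Represent each trace as a vector plunging at its apparent dip toward its trend (east-north-up frame): v₁ = (-0.863, 0.075, -0.500), v₂ = (0.000, 0.934, -0.358).
The plane normal is n = v₁ × v₂ ∝ (-0.440, 0.309, 0.805).
tan δ = √(n_x²+n_y²)/n_z = 0.538/0.805, so δ = 33.7°.
Dip direction = azimuth of (n_x, n_y) = atan2(-0.440, 0.309) = 305°.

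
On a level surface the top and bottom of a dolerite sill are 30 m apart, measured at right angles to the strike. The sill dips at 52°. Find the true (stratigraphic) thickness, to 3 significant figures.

23.6 m

True thickness t = w · sin(dip) = 30 × sin 52°
t = 30 × 0.7880 = 23.640 m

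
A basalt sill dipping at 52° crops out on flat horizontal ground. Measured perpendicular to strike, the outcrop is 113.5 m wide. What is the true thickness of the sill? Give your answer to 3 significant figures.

True thickness t = w · sin(dip) = 113.5 × sin 52°
t = 113.5 × 0.7880 = 89.439 m

89.4 m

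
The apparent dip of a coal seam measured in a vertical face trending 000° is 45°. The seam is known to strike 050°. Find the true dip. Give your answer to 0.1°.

β = acute angle between strike 050° and section 000° = 50°.
tan δ = tan α / sin β = tan 45° / sin 50° = 1.0000 / 0.7660 = 1.3054
δ = arctan(1.3054) = 52.55°

52.5°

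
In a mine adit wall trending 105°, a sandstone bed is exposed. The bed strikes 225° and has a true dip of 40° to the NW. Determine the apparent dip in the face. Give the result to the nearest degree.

Angle between strike (225°) and section (105°): β = 60°.
tan(apparent dip) = tan 40° · sin 60° = 0.7267
α = arctan(0.7267) = 36.01°

36°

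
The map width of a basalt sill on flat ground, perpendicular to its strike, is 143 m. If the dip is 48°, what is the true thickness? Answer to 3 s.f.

True thickness t = w · sin(dip) = 143 × sin 48°
t = 143 × 0.7431 = 106.270 m

106 m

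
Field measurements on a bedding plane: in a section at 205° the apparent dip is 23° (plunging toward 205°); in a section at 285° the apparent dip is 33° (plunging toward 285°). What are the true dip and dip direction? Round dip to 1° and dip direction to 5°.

true dip 36°, dip direction 260°

Each apparent-dip line lies in the plane. As unit vectors (x east, y north, z up), v₁ plunges 23°→205° and v₂ plunges 33°→285°.
The plane normal is n = v₁ × v₂ ∝ (-0.539, -0.105, 0.760).
True dip = arccos(n_z / |n|) = arccos(0.8106) = 35.8°.
Dip direction = atan2(-0.539, -0.105) = 259° (azimuth of n's horizontal projection).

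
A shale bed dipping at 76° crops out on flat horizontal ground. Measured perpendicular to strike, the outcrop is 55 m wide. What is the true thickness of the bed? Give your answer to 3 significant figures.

True thickness t = w · sin(dip) = 55 × sin 76°
t = 55 × 0.9703 = 53.366 m

53.4 m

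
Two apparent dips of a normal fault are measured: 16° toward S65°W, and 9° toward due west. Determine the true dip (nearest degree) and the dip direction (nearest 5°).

Each apparent-dip line lies in the plane. As unit vectors (x east, y north, z up), v₁ plunges 16°→S65°W and v₂ plunges 9°→due west.
Cross product v₁ × v₂ gives the pole to the plane: n ∝ (-0.064, -0.136, 0.401).
tan δ = √(n_x²+n_y²)/n_z = 0.150/0.401, so δ = 20.5°.
The horizontal component of n points toward azimuth atan2(n_x, n_y) = 205°, the dip direction.

true dip 21°, dip direction 205°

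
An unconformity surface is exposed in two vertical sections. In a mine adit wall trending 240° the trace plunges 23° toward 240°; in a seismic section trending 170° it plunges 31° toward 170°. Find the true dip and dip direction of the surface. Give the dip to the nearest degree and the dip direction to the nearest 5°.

true dip 33°, dip direction 190°

The two traces are lines in the plane: v₁ = (sin 240°·cos 23°, cos 240°·cos 23°, −sin 23°), v₂ = (sin 170°·cos 31°, cos 170°·cos 31°, −sin 31°).
Cross product v₁ × v₂ gives the pole to the plane: n ∝ (-0.093, -0.469, 0.741).
True dip = arccos(n_z / |n|) = arccos(0.8406) = 32.8°.
The horizontal component of n points toward azimuth atan2(n_x, n_y) = 191°, the dip direction.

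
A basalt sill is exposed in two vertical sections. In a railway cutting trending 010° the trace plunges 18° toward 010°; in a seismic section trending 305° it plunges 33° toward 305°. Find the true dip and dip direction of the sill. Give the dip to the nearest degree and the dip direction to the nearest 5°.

Each apparent-dip line lies in the plane. As unit vectors (x east, y north, z up), v₁ plunges 18°→010° and v₂ plunges 33°→305°.
n = v₁ × v₂ = (-0.361, 0.302, 0.723) (taken with n_z > 0).
True dip = arccos(n_z / |n|) = arccos(0.8378) = 33.1°.
Dip direction = azimuth of (n_x, n_y) = atan2(-0.361, 0.302) = 310°.

true dip 33°, dip direction 310°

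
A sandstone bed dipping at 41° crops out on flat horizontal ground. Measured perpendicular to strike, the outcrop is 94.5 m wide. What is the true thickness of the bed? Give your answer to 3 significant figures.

True thickness t = w · sin(dip) = 94.5 × sin 41°
t = 94.5 × 0.6561 = 61.998 m

62.0 m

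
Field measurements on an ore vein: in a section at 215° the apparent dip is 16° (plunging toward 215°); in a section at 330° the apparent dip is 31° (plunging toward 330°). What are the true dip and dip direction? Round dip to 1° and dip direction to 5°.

The two traces are lines in the plane: v₁ = (sin 215°·cos 16°, cos 215°·cos 16°, −sin 16°), v₂ = (sin 330°·cos 31°, cos 330°·cos 31°, −sin 31°).
The plane normal is n = v₁ × v₂ ∝ (-0.610, 0.166, 0.747).
tan δ = √(n_x²+n_y²)/n_z = 0.632/0.747, so δ = 40.3°.
The horizontal component of n points toward azimuth atan2(n_x, n_y) = 285°, the dip direction.

true dip 40°, dip direction 285°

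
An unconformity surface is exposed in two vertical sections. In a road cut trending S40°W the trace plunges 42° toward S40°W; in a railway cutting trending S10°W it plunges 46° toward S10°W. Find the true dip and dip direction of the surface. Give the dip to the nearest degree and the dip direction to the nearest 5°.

true dip 46°, dip direction 190°

Each apparent-dip line lies in the plane. As unit vectors (x east, y north, z up), v₁ plunges 42°→S40°W and v₂ plunges 46°→S10°W.
n = v₁ × v₂ = (-0.048, -0.263, 0.258) (taken with n_z > 0).
True dip = arccos(n_z / |n|) = arccos(0.6946) = 46.0°.
Dip direction = atan2(-0.048, -0.263) = 190° (azimuth of n's horizontal projection).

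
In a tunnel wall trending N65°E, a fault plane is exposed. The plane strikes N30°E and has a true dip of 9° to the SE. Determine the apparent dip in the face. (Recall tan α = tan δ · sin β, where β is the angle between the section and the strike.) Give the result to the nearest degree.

The section lies 35° from the strike.
tan(apparent dip) = tan 9° · sin 35° = 0.0908
α = arctan(0.0908) = 5.19°

5°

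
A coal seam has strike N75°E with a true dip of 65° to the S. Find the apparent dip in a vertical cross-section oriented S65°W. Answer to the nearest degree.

The strike is N75°E and the section trends S65°W; the acute angle between them is β = 10°.
tan(apparent dip) = tan 65° · sin 10° = 0.3724
α = arctan(0.3724) = 20.42°

20°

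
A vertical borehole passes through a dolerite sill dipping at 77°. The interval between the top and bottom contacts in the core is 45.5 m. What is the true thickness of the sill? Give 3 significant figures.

True thickness t = h · cos(dip) = 45.5 × cos 77°
t = 45.5 × 0.2250 = 10.235 m

10.2 m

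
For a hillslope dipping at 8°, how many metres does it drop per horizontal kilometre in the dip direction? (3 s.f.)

141 m

drop per km = 1000 × tan 8° = 1000 × 0.1405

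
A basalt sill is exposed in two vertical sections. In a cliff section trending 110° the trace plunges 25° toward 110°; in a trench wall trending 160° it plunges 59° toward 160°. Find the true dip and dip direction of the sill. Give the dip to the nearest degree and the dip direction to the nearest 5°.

true dip 61°, dip direction 185°

The two traces are lines in the plane: v₁ = (sin 110°·cos 25°, cos 110°·cos 25°, −sin 25°), v₂ = (sin 160°·cos 59°, cos 160°·cos 59°, −sin 59°).
The plane normal is n = v₁ × v₂ ∝ (-0.061, -0.656, 0.358).
Dip δ = arctan(|n_h|/n_z) = arctan(0.658/0.358) = 61.5°.
The horizontal component of n points toward azimuth atan2(n_x, n_y) = 185°, the dip direction.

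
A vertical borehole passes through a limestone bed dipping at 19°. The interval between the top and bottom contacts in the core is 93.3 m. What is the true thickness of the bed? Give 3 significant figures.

True thickness t = h · cos(dip) = 93.3 × cos 19°
t = 93.3 × 0.9455 = 88.217 m

88.2 m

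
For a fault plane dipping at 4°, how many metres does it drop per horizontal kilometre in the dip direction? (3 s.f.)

69.9 m

drop per km = 1000 × tan 4° = 1000 × 0.0699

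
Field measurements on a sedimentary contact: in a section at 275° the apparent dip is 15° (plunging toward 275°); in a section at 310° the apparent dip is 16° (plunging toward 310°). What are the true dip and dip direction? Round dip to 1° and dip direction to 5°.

Represent each trace as a vector plunging at its apparent dip toward its trend (east-north-up frame): v₁ = (-0.962, 0.084, -0.259), v₂ = (-0.736, 0.618, -0.276).
The plane normal is n = v₁ × v₂ ∝ (-0.137, 0.075, 0.533).
Dip δ = arctan(|n_h|/n_z) = arctan(0.156/0.533) = 16.3°.
The horizontal component of n points toward azimuth atan2(n_x, n_y) = 299°, the dip direction.

true dip 16°, dip direction 300°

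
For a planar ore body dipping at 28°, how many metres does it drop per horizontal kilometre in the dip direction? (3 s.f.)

drop per km = 1000 × tan 28° = 1000 × 0.5317

532 m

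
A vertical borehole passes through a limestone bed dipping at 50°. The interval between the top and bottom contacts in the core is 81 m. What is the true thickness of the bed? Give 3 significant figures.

True thickness t = h · cos(dip) = 81 × cos 50°
t = 81 × 0.6428 = 52.066 m

52.1 m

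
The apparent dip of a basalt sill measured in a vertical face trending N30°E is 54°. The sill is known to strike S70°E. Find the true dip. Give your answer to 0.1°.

54.4°

The section is 80° from the strike.
tan(true dip) = tan 54° / sin 80° = 1.3976
true dip = arctan 1.3976 = 54.42°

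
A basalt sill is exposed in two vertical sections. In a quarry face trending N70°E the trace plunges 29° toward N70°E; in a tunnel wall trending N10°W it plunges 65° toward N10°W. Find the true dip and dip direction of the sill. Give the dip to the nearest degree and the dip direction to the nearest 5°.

Represent each trace as a vector plunging at its apparent dip toward its trend (east-north-up frame): v₁ = (0.822, 0.299, -0.485), v₂ = (-0.073, 0.416, -0.906).
n = v₁ × v₂ = (-0.069, 0.780, 0.364) (taken with n_z > 0).
True dip = arccos(n_z / |n|) = arccos(0.4213) = 65.1°.
Dip direction = atan2(-0.069, 0.780) = 355° (azimuth of n's horizontal projection).

true dip 65°, dip direction 355°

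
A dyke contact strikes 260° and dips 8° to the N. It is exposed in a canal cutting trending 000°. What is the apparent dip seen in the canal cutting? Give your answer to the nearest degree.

The strike is 260° and the section trends 000°; the acute angle between them is β = 80°.
tan(apparent dip) = tan 8° · sin 80° = 0.1384
α = arctan(0.1384) = 7.88°

8°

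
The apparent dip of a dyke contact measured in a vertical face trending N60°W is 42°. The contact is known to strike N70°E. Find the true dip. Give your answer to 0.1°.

49.6°

β = acute angle between strike N70°E and section N60°W = 50°.
tan(true dip) = tan 42° / sin 50° = 1.1754
δ = arctan(1.1754) = 49.61°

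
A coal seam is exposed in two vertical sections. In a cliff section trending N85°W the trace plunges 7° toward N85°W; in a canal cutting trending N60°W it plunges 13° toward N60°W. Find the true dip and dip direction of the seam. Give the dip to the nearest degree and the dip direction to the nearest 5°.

Each apparent-dip line lies in the plane. As unit vectors (x east, y north, z up), v₁ plunges 7°→N85°W and v₂ plunges 13°→N60°W.
Cross product v₁ × v₂ gives the pole to the plane: n ∝ (-0.040, 0.120, 0.409).
True dip = arccos(n_z / |n|) = arccos(0.9556) = 17.1°.
Dip direction = azimuth of (n_x, n_y) = atan2(-0.040, 0.120) = 342°.

true dip 17°, dip direction 340°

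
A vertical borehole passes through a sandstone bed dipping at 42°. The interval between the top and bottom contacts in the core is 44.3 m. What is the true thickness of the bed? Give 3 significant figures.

True thickness t = h · cos(dip) = 44.3 × cos 42°
t = 44.3 × 0.7431 = 32.921 m

32.9 m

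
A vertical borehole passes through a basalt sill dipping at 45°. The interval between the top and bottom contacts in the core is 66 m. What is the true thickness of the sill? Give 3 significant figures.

True thickness t = h · cos(dip) = 66 × cos 45°
t = 66 × 0.7071 = 46.669 m

46.7 m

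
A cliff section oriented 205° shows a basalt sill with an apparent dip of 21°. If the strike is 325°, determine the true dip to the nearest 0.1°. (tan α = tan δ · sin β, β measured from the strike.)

23.9°

β = acute angle between strike 325° and section 205° = 60°.
tan δ = tan α / sin β = tan 21° / sin 60° = 0.3839 / 0.8660 = 0.4432
true dip = arctan 0.4432 = 23.91°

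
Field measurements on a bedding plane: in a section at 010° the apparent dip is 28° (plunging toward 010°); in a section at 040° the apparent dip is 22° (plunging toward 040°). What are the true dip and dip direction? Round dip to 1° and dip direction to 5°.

true dip 29°, dip direction 000°

Each apparent-dip line lies in the plane. As unit vectors (x east, y north, z up), v₁ plunges 28°→010° and v₂ plunges 22°→040°.
Cross product v₁ × v₂ gives the pole to the plane: n ∝ (-0.008, 0.222, 0.409).
True dip = arccos(n_z / |n|) = arccos(0.8786) = 28.5°.
Dip direction = azimuth of (n_x, n_y) = atan2(-0.008, 0.222) = 358°.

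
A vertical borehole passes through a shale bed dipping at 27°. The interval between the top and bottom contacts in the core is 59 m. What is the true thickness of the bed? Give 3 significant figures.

True thickness t = h · cos(dip) = 59 × cos 27°
t = 59 × 0.8910 = 52.569 m

52.6 m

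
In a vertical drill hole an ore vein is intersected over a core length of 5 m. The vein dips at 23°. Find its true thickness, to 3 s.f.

4.60 m

True thickness t = h · cos(dip) = 5 × cos 23°
t = 5 × 0.9205 = 4.603 m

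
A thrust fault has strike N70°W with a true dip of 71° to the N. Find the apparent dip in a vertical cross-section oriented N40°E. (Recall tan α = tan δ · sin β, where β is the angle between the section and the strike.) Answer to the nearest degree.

70°

Angle between strike (N70°W) and section (N40°E): β = 70°.
tan α = tan 71° × sin 70° = 2.9042 × 0.9397 = 2.7291
apparent dip = arctan 2.7291 = 69.88°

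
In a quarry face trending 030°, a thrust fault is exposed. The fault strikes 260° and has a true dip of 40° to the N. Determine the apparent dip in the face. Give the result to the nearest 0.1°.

32.7°

The section lies 50° from the strike.
tan α = tan 40° × sin 50° = 0.8391 × 0.7660 = 0.6428
α = arctan(0.6428) = 32.73°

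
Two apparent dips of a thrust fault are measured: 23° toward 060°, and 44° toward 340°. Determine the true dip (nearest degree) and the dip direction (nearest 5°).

Each apparent-dip line lies in the plane. As unit vectors (x east, y north, z up), v₁ plunges 23°→060° and v₂ plunges 44°→340°.
The plane normal is n = v₁ × v₂ ∝ (-0.056, 0.650, 0.652).
tan δ = √(n_x²+n_y²)/n_z = 0.652/0.652, so δ = 45.0°.
Dip direction = atan2(-0.056, 0.650) = 355° (azimuth of n's horizontal projection).

true dip 45°, dip direction 355°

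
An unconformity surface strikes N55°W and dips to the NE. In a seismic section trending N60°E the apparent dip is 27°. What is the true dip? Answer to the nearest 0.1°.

29.3°

β = acute angle between strike N55°W and section N60°E = 65°.
tan δ = tan α / sin β = tan 27° / sin 65° = 0.5095 / 0.9063 = 0.5622
δ = arctan(0.5622) = 29.34°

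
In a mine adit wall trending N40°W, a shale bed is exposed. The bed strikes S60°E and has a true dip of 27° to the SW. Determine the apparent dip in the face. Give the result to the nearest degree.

10°

Angle between strike (S60°E) and section (N40°W): β = 20°.
tan α = tan 27° × sin 20° = 0.5095 × 0.3420 = 0.1743
apparent dip = arctan 0.1743 = 9.89°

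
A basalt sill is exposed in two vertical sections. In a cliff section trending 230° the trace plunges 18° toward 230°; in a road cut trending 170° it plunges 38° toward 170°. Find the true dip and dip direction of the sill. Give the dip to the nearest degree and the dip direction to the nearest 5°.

Each apparent-dip line lies in the plane. As unit vectors (x east, y north, z up), v₁ plunges 18°→230° and v₂ plunges 38°→170°.
n = v₁ × v₂ = (0.137, -0.491, 0.649) (taken with n_z > 0).
True dip = arccos(n_z / |n|) = arccos(0.7866) = 38.1°.
Dip direction = azimuth of (n_x, n_y) = atan2(0.137, -0.491) = 164°.

true dip 38°, dip direction 165°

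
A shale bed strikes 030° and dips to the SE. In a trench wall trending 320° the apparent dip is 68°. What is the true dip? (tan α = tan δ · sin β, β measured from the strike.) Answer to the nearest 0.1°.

The section is 70° from the strike.
tan δ = tan α / sin β = tan 68° / sin 70° = 2.4751 / 0.9397 = 2.6339
true dip = arctan 2.6339 = 69.21°

69.2°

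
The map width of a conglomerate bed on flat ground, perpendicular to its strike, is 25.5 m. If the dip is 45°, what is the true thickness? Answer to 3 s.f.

True thickness t = w · sin(dip) = 25.5 × sin 45°
t = 25.5 × 0.7071 = 18.031 m

18.0 m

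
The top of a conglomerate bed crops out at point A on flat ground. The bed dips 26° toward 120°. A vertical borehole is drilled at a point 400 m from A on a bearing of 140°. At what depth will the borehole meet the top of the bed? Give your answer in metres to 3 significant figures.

The hole lies 20° from the dip direction, so the down-dip offset is 400 × cos 20° = 375.88 m.
Depth = down-dip offset × tan(dip) = 375.88 × tan 26° = 375.88 × 0.4877
Depth = 183.33 m

183 m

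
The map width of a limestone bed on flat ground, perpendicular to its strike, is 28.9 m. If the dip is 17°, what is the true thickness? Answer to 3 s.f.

8.45 m

True thickness t = w · sin(dip) = 28.9 × sin 17°
t = 28.9 × 0.2924 = 8.450 m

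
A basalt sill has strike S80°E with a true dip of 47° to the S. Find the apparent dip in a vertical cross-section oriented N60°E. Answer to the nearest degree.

35°

The section lies 40° from the strike.
tan α = tan 47° × sin 40° = 1.0724 × 0.6428 = 0.6893
α = arctan(0.6893) = 34.58°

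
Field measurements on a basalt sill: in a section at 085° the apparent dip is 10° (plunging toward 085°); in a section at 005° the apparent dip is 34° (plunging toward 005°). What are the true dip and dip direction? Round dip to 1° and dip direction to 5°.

The two traces are lines in the plane: v₁ = (sin 85°·cos 10°, cos 85°·cos 10°, −sin 10°), v₂ = (sin 5°·cos 34°, cos 5°·cos 34°, −sin 34°).
The plane normal is n = v₁ × v₂ ∝ (0.095, 0.536, 0.804).
Dip δ = arctan(|n_h|/n_z) = arctan(0.544/0.804) = 34.1°.
Dip direction = atan2(0.095, 0.536) = 10° (azimuth of n's horizontal projection).

true dip 34°, dip direction 010°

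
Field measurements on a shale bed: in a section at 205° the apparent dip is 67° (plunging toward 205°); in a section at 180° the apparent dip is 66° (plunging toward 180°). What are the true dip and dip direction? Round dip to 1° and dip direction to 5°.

Represent each trace as a vector plunging at its apparent dip toward its trend (east-north-up frame): v₁ = (-0.165, -0.354, -0.921), v₂ = (0.000, -0.407, -0.914).
The plane normal is n = v₁ × v₂ ∝ (-0.051, -0.151, 0.067).
Dip δ = arctan(|n_h|/n_z) = arctan(0.159/0.067) = 67.1°.
Dip direction = azimuth of (n_x, n_y) = atan2(-0.051, -0.151) = 199°.

true dip 67°, dip direction 200°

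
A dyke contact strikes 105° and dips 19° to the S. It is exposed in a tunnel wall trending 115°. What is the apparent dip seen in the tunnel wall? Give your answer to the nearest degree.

3°

The section lies 10° from the strike.
tan α = tan 19° × sin 10° = 0.3443 × 0.1736 = 0.0598
apparent dip = arctan 0.0598 = 3.42°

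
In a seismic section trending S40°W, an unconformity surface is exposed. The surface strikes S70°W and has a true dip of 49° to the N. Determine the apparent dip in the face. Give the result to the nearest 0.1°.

29.9°

The strike is S70°W and the section trends S40°W; the acute angle between them is β = 30°.
tan α = tan 49° × sin 30° = 1.1504 × 0.5000 = 0.5752
apparent dip = arctan 0.5752 = 29.91°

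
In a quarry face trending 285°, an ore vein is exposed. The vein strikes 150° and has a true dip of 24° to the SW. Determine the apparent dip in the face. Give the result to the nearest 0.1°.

The strike is 150° and the section trends 285°; the acute angle between them is β = 45°.
tan α = tan 24° × sin 45° = 0.4452 × 0.7071 = 0.3148
α = arctan(0.3148) = 17.48°

17.5°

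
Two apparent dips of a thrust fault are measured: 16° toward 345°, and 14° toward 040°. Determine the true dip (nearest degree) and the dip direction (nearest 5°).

true dip 17°, dip direction 005°

Each apparent-dip line lies in the plane. As unit vectors (x east, y north, z up), v₁ plunges 16°→345° and v₂ plunges 14°→040°.
Cross product v₁ × v₂ gives the pole to the plane: n ∝ (0.020, 0.232, 0.764).
True dip = arccos(n_z / |n|) = arccos(0.9565) = 17.0°.
The horizontal component of n points toward azimuth atan2(n_x, n_y) = 5°, the dip direction.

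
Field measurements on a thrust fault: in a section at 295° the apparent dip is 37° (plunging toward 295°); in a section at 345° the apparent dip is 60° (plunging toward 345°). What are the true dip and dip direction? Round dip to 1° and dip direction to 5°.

true dip 61°, dip direction 000°

Represent each trace as a vector plunging at its apparent dip toward its trend (east-north-up frame): v₁ = (-0.724, 0.338, -0.602), v₂ = (-0.129, 0.483, -0.866).
n = v₁ × v₂ = (0.002, 0.549, 0.306) (taken with n_z > 0).
True dip = arccos(n_z / |n|) = arccos(0.4868) = 60.9°.
Dip direction = atan2(0.002, 0.549) = 0° (azimuth of n's horizontal projection).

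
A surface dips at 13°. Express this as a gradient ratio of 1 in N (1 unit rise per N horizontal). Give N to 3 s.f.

1 : N means tan θ = 1/N, so N = 1/tan 13° = 1/0.2309

1 in 4.33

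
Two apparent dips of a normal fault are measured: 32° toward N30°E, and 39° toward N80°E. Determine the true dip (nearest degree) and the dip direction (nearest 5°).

Represent each trace as a vector plunging at its apparent dip toward its trend (east-north-up frame): v₁ = (0.424, 0.734, -0.530), v₂ = (0.765, 0.135, -0.629).
n = v₁ × v₂ = (0.391, 0.139, 0.505) (taken with n_z > 0).
tan δ = √(n_x²+n_y²)/n_z = 0.415/0.505, so δ = 39.4°.
Dip direction = atan2(0.391, 0.139) = 70° (azimuth of n's horizontal projection).

true dip 39°, dip direction 070°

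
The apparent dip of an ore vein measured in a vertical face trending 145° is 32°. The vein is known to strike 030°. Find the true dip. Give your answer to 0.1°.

34.6°

The section is 65° from the strike.
tan(true dip) = tan 32° / sin 65° = 0.6895
δ = arctan(0.6895) = 34.58°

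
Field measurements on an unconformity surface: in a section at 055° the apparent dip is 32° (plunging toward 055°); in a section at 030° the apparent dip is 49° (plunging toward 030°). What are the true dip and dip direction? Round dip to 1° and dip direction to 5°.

Each apparent-dip line lies in the plane. As unit vectors (x east, y north, z up), v₁ plunges 32°→055° and v₂ plunges 49°→030°.
n = v₁ × v₂ = (-0.066, 0.350, 0.235) (taken with n_z > 0).
True dip = arccos(n_z / |n|) = arccos(0.5505) = 56.6°.
The horizontal component of n points toward azimuth atan2(n_x, n_y) = 349°, the dip direction.

true dip 57°, dip direction 350°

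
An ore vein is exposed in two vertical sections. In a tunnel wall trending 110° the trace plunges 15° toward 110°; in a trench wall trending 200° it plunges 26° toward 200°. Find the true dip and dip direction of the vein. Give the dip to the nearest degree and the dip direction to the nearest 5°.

Each apparent-dip line lies in the plane. As unit vectors (x east, y north, z up), v₁ plunges 15°→110° and v₂ plunges 26°→200°.
n = v₁ × v₂ = (0.074, -0.477, 0.868) (taken with n_z > 0).
True dip = arccos(n_z / |n|) = arccos(0.8738) = 29.1°.
Dip direction = atan2(0.074, -0.477) = 171° (azimuth of n's horizontal projection).

true dip 29°, dip direction 170°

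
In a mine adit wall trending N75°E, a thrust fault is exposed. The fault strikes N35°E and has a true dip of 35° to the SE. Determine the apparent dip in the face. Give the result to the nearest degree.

The section lies 40° from the strike.
tan(apparent dip) = tan 35° · sin 40° = 0.4501
apparent dip = arctan 0.4501 = 24.23°

24°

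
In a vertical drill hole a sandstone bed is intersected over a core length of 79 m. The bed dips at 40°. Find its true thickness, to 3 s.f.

60.5 m

True thickness t = h · cos(dip) = 79 × cos 40°
t = 79 × 0.7660 = 60.518 m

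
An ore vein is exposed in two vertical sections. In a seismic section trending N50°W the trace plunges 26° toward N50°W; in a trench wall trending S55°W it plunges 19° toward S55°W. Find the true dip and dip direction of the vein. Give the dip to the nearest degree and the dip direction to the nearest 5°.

The two traces are lines in the plane: v₁ = (sin 310°·cos 26°, cos 310°·cos 26°, −sin 26°), v₂ = (sin 235°·cos 19°, cos 235°·cos 19°, −sin 19°).
n = v₁ × v₂ = (-0.426, 0.115, 0.821) (taken with n_z > 0).
Dip δ = arctan(|n_h|/n_z) = arctan(0.441/0.821) = 28.3°.
The horizontal component of n points toward azimuth atan2(n_x, n_y) = 285°, the dip direction.

true dip 28°, dip direction 285°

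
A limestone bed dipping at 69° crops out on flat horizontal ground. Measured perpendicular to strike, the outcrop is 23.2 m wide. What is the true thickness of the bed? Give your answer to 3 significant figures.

True thickness t = w · sin(dip) = 23.2 × sin 69°
t = 23.2 × 0.9336 = 21.659 m

21.7 m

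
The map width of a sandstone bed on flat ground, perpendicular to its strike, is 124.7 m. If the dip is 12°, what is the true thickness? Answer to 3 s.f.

25.9 m

True thickness t = w · sin(dip) = 124.7 × sin 12°
t = 124.7 × 0.2079 = 25.927 m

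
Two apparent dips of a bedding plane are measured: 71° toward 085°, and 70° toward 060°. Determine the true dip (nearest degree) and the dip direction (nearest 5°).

The two traces are lines in the plane: v₁ = (sin 85°·cos 71°, cos 85°·cos 71°, −sin 71°), v₂ = (sin 60°·cos 70°, cos 60°·cos 70°, −sin 70°).
Cross product v₁ × v₂ gives the pole to the plane: n ∝ (0.135, 0.025, 0.047).
True dip = arccos(n_z / |n|) = arccos(0.3243) = 71.1°.
The horizontal component of n points toward azimuth atan2(n_x, n_y) = 80°, the dip direction.

true dip 71°, dip direction 080°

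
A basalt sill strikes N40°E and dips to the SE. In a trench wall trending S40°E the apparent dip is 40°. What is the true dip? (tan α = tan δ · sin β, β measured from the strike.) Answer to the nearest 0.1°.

β = acute angle between strike N40°E and section S40°E = 80°.
tan δ = tan α / sin β = tan 40° / sin 80° = 0.8391 / 0.9848 = 0.8520
true dip = arctan 0.8520 = 40.43°

40.4°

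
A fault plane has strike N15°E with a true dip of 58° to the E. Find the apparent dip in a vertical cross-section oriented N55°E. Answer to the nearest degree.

The section lies 40° from the strike.
tan(apparent dip) = tan 58° · sin 40° = 1.0287
α = arctan(1.0287) = 45.81°

46°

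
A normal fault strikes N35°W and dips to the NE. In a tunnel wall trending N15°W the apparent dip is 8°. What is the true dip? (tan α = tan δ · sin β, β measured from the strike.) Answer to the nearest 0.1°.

22.3°

β = acute angle between strike N35°W and section N15°W = 20°.
tan(true dip) = tan 8° / sin 20° = 0.4109
δ = arctan(0.4109) = 22.34°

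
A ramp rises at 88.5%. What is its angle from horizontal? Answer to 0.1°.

tan θ = 88.5/100 = 0.8850
θ = arctan(0.8850) = 41.51°

41.5°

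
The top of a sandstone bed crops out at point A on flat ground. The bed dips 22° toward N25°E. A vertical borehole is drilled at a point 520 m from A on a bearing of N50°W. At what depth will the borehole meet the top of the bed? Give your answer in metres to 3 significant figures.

54.4 m

The hole lies 75° from the dip direction, so the down-dip offset is 520 × cos 75° = 134.59 m.
Depth = down-dip offset × tan(dip) = 134.59 × tan 22° = 134.59 × 0.4040
Depth = 54.38 m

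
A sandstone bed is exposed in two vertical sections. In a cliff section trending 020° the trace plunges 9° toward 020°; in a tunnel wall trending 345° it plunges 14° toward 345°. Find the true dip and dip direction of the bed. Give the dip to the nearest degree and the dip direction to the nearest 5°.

true dip 15°, dip direction 325°

Represent each trace as a vector plunging at its apparent dip toward its trend (east-north-up frame): v₁ = (0.338, 0.928, -0.156), v₂ = (-0.251, 0.937, -0.242).
Cross product v₁ × v₂ gives the pole to the plane: n ∝ (-0.078, 0.121, 0.550).
Dip δ = arctan(|n_h|/n_z) = arctan(0.144/0.550) = 14.7°.
Dip direction = atan2(-0.078, 0.121) = 327° (azimuth of n's horizontal projection).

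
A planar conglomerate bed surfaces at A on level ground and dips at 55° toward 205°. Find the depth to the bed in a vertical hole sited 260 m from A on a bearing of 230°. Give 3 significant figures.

The hole lies 25° from the dip direction, so the down-dip offset is 260 × cos 25° = 235.64 m.
Depth = down-dip offset × tan(dip) = 235.64 × tan 55° = 235.64 × 1.4281
Depth = 336.53 m

337 m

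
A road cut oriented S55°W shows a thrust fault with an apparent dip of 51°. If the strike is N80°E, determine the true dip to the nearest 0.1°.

71.1°

The section is 25° from the strike.
tan δ = tan α / sin β = tan 51° / sin 25° = 1.2349 / 0.4226 = 2.9220
true dip = arctan 2.9220 = 71.11°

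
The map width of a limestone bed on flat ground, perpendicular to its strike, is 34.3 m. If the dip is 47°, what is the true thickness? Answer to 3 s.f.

25.1 m

True thickness t = w · sin(dip) = 34.3 × sin 47°
t = 34.3 × 0.7314 = 25.085 m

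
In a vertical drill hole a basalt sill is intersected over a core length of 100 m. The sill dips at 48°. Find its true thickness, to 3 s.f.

66.9 m

True thickness t = h · cos(dip) = 100 × cos 48°
t = 100 × 0.6691 = 66.913 m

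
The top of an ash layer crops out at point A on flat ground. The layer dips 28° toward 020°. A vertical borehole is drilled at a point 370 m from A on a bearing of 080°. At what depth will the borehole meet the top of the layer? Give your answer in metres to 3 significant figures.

The hole lies 60° from the dip direction, so the down-dip offset is 370 × cos 60° = 185.00 m.
Depth = down-dip offset × tan(dip) = 185.00 × tan 28° = 185.00 × 0.5317
Depth = 98.37 m

98.4 m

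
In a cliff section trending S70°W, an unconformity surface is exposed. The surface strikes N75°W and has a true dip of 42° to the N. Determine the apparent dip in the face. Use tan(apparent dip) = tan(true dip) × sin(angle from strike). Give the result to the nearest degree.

27°

The section lies 35° from the strike.
tan α = tan 42° × sin 35° = 0.9004 × 0.5736 = 0.5165
α = arctan(0.5165) = 27.31°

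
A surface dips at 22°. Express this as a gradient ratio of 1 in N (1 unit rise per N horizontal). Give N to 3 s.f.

1 in 2.48

1 : N means tan θ = 1/N, so N = 1/tan 22° = 1/0.4040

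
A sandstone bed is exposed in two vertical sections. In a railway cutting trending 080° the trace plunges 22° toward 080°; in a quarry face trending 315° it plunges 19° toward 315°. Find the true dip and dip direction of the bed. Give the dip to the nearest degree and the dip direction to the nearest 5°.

true dip 39°, dip direction 020°

Each apparent-dip line lies in the plane. As unit vectors (x east, y north, z up), v₁ plunges 22°→080° and v₂ plunges 19°→315°.
The plane normal is n = v₁ × v₂ ∝ (0.198, 0.548, 0.718).
tan δ = √(n_x²+n_y²)/n_z = 0.582/0.718, so δ = 39.0°.
Dip direction = azimuth of (n_x, n_y) = atan2(0.198, 0.548) = 20°.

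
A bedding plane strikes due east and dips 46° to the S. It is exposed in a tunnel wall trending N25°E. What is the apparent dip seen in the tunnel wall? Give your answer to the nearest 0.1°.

The strike is due east and the section trends N25°E; the acute angle between them is β = 65°.
tan α = tan 46° × sin 65° = 1.0355 × 0.9063 = 0.9385
apparent dip = arctan 0.9385 = 43.18°

43.2°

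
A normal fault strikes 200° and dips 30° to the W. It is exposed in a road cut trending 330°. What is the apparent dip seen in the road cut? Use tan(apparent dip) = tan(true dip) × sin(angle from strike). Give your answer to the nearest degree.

The strike is 200° and the section trends 330°; the acute angle between them is β = 50°.
tan(apparent dip) = tan 30° · sin 50° = 0.4423
α = arctan(0.4423) = 23.86°

24°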